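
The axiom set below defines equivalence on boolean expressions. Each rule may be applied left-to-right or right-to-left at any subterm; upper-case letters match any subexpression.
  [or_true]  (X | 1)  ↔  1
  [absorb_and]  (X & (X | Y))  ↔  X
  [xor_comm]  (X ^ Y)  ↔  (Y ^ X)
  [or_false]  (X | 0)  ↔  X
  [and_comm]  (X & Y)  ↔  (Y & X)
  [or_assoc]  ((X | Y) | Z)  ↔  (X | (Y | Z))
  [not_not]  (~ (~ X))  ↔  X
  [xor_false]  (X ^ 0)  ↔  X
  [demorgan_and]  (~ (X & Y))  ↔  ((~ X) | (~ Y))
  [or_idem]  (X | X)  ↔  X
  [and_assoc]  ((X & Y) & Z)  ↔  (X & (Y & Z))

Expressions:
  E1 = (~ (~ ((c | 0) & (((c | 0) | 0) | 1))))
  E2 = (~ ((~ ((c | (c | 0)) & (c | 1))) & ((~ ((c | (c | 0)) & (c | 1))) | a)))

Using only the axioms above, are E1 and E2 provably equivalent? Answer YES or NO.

step 1: or_false (→) rewrites (c | 0) into c, now (~ (~ ((c | 0) & ((c | 0) | 1))))
step 2: absorb_and (→) rewrites ((c | 0) & ((c | 0) | 1)) into (c | 0), now (~ (~ (c | 0)))
step 3: or_false (→) rewrites (c | 0) into c, now (~ (~ c))
step 4: absorb_and (←) rewrites c into (c & (c | 1)), now (~ (~ (c & (c | 1))))
step 5: or_idem (←) rewrites c into (c | c), now (~ (~ ((c | c) & (c | 1))))
step 6: or_false (←) rewrites c into (c | 0), now (~ (~ ((c | (c | 0)) & (c | 1))))
step 7: absorb_and (←) rewrites (~ ((c | (c | 0)) & (c | 1))) into ((~ ((c | (c | 0)) & (c | 1))) & ((~ ((c | (c | 0)) & (c | 1))) | a)), which is E2

YES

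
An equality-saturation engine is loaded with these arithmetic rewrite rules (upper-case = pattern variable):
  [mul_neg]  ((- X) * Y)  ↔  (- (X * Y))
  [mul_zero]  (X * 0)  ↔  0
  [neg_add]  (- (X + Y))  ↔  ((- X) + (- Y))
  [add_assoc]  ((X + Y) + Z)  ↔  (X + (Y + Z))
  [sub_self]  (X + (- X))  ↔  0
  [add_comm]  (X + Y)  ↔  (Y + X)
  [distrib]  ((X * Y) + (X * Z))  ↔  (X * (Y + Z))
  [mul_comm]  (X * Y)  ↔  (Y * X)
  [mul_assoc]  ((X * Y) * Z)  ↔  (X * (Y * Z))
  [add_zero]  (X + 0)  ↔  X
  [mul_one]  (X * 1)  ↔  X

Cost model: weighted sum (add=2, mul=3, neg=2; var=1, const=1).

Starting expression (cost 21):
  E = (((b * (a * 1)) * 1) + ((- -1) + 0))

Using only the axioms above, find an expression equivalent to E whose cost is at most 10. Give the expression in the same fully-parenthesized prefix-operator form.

((b * a) + (- -1))   [cost 10]

1. [add_zero →] ((- -1) + 0)  →  (- -1);  E = (((b * (a * 1)) * 1) + (- -1))
2. [mul_one →] (a * 1)  →  a;  E = (((b * a) * 1) + (- -1))
3. [mul_one →] ((b * a) * 1)  →  (b * a);  cost 10 ≤ 10, done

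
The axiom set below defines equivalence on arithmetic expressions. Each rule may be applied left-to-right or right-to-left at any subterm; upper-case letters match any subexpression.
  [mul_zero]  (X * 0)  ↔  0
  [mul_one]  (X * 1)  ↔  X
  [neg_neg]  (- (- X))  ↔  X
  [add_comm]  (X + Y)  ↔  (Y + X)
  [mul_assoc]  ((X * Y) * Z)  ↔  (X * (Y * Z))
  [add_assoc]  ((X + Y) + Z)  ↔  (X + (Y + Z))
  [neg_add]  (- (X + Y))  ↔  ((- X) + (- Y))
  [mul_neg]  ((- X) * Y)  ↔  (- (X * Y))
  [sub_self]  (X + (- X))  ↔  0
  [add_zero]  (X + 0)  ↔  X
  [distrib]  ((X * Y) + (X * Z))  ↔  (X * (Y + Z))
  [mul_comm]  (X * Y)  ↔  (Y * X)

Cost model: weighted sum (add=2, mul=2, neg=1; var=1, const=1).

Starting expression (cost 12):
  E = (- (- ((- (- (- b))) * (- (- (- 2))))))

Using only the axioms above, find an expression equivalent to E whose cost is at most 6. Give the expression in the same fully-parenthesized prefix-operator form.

1. [neg_neg →] (- (- b))  →  b;  E = (- (- ((- b) * (- (- (- 2))))))
2. [neg_neg →] (- (- 2))  →  2;  E = (- (- ((- b) * (- 2))))
3. [neg_neg →] (- (- ((- b) * (- 2))))  →  ((- b) * (- 2));  cost 6 ≤ 6, done

((- b) * (- 2))   [cost 6]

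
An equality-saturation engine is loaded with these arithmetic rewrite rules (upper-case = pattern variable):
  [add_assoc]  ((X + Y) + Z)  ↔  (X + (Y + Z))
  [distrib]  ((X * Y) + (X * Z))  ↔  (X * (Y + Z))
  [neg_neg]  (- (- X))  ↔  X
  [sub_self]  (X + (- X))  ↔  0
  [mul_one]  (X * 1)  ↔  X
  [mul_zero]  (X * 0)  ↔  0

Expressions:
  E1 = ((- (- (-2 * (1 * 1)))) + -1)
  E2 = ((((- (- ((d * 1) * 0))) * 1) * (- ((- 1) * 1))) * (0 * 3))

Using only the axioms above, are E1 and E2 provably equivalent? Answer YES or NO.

All listed rules preserve value, hence provable equivalence implies equal values everywhere; look for a separating assignment.
d=0 gives E1 ↦ -3, E2 ↦ 0; values differ ⇒ not provably equivalent.

NO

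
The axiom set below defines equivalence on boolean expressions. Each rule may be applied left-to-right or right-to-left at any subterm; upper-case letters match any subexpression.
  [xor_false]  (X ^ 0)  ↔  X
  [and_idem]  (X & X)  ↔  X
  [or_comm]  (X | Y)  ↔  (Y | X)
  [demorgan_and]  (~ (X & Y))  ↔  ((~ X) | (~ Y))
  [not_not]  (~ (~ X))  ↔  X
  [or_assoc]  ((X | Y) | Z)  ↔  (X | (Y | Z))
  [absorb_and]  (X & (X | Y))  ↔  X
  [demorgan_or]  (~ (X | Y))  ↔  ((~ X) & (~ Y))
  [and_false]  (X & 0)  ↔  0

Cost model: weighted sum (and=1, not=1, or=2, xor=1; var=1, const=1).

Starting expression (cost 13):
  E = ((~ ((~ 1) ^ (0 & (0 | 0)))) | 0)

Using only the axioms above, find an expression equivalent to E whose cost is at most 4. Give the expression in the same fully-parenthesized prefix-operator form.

(1 | 0)   [cost 4]

1. [absorb_and →] (0 & (0 | 0))  →  0;  E = ((~ ((~ 1) ^ 0)) | 0)
2. [xor_false →] ((~ 1) ^ 0)  →  (~ 1);  E = ((~ (~ 1)) | 0)
3. [not_not →] (~ (~ 1))  →  1;  cost 4 ≤ 4, done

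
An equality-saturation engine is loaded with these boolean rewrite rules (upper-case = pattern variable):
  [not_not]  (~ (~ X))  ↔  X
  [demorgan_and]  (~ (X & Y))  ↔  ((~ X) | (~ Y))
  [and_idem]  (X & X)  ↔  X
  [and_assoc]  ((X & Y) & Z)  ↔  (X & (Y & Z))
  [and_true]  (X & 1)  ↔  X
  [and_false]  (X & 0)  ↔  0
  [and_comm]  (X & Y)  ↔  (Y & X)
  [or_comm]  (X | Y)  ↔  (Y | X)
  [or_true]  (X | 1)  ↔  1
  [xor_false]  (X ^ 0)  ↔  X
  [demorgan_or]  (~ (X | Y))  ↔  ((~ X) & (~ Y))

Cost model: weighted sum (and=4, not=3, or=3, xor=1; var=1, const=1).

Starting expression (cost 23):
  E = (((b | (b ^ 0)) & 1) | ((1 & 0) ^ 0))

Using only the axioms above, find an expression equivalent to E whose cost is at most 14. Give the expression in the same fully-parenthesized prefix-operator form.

1. [and_true →] ((b | (b ^ 0)) & 1)  →  (b | (b ^ 0));  E = ((b | (b ^ 0)) | ((1 & 0) ^ 0))
2. [xor_false →] ((1 & 0) ^ 0)  →  (1 & 0);  E = ((b | (b ^ 0)) | (1 & 0))
3. [xor_false →] (b ^ 0)  →  b;  cost 14 ≤ 14, done

((b | b) | (1 & 0))   [cost 14]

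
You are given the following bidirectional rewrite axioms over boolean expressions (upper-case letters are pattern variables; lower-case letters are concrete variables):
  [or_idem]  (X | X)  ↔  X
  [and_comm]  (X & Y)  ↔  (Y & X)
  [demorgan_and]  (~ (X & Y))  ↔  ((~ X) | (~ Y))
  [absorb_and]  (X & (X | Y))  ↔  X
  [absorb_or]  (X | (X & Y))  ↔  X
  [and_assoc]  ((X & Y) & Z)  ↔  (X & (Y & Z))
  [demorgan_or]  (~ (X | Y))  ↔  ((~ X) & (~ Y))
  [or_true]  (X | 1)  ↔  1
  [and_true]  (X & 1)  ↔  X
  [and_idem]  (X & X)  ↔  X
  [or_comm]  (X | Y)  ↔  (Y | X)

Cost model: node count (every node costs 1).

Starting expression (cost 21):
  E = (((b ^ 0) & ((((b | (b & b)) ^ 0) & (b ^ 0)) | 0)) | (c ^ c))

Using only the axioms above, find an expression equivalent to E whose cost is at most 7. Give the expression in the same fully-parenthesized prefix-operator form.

step 1: absorb_or (→) rewrites (b | (b & b)) into b, now (((b ^ 0) & (((b ^ 0) & (b ^ 0)) | 0)) | (c ^ c))
step 2: and_idem (→) rewrites ((b ^ 0) & (b ^ 0)) into (b ^ 0), now (((b ^ 0) & ((b ^ 0) | 0)) | (c ^ c))
step 3: absorb_and (→) rewrites ((b ^ 0) & ((b ^ 0) | 0)) into (b ^ 0), reaching cost 7 (bound 7)

((b ^ 0) | (c ^ c))   [cost 7]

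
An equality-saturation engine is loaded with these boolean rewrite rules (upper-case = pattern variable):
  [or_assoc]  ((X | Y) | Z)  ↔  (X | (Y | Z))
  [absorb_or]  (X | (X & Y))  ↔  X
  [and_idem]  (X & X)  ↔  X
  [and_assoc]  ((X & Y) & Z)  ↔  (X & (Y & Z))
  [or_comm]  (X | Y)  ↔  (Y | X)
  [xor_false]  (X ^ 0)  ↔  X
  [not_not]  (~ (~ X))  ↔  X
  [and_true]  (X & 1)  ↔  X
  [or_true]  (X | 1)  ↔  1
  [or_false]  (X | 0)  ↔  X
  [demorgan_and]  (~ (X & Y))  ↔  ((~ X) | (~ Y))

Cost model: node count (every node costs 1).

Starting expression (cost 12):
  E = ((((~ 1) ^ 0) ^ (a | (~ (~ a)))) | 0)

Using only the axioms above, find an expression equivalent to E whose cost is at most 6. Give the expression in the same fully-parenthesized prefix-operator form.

(1) ((~ 1) ^ 0)  =[xor_false →]=  (~ 1)    ⊢ (((~ 1) ^ (a | (~ (~ a)))) | 0)
(2) (((~ 1) ^ (a | (~ (~ a)))) | 0)  =[or_false →]=  ((~ 1) ^ (a | (~ (~ a))))
(3) (~ (~ a))  =[not_not →]=  a    ⊢ cost 6, within 6

((~ 1) ^ (a | a))   [cost 6]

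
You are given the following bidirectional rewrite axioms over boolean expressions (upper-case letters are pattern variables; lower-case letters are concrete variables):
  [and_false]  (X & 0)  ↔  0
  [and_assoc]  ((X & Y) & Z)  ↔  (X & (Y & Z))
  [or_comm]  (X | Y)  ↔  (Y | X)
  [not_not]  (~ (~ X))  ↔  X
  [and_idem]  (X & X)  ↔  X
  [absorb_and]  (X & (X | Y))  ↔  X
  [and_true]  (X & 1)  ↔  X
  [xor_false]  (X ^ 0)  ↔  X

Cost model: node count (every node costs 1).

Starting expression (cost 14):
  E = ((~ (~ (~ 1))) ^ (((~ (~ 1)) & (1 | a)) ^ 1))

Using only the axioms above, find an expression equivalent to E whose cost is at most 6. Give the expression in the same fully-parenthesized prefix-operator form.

((~ 1) ^ (1 ^ 1))   [cost 6]

1. [not_not →] (~ (~ (~ 1)))  →  (~ 1);  E = ((~ 1) ^ (((~ (~ 1)) & (1 | a)) ^ 1))
2. [not_not →] (~ (~ 1))  →  1;  E = ((~ 1) ^ ((1 & (1 | a)) ^ 1))
3. [absorb_and →] (1 & (1 | a))  →  1;  cost 6 ≤ 6, done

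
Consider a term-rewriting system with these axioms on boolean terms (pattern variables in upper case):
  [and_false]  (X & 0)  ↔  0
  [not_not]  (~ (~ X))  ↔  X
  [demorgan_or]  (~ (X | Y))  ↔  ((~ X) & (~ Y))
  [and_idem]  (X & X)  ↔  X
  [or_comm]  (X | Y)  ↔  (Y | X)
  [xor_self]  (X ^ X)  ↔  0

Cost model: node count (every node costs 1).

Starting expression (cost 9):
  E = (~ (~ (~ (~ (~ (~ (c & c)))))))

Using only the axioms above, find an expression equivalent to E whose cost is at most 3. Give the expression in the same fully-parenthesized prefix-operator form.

step 1: not_not (→) rewrites (~ (~ (c & c))) into (c & c), now (~ (~ (~ (~ (c & c)))))
step 2: not_not (→) rewrites (~ (~ (~ (~ (c & c))))) into (~ (~ (c & c)))
step 3: and_idem (→) rewrites (c & c) into c, reaching cost 3 (bound 3)

(~ (~ c))   [cost 3]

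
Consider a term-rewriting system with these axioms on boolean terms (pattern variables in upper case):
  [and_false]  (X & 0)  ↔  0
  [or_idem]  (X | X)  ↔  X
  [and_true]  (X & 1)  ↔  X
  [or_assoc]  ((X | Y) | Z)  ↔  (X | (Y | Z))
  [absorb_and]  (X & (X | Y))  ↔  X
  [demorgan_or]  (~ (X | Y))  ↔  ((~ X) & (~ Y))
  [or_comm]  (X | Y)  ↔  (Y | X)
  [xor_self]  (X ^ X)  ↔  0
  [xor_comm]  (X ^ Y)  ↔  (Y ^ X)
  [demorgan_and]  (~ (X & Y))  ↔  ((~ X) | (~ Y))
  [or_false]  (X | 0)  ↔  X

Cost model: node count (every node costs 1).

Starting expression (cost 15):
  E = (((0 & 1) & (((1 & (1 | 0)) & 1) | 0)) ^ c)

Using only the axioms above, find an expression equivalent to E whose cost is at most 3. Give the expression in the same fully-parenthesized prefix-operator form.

(0 ^ c)   [cost 3]

(1) ((1 & (1 | 0)) & 1)  =[and_true →]=  (1 & (1 | 0))    ⊢ (((0 & 1) & ((1 & (1 | 0)) | 0)) ^ c)
(2) (1 & (1 | 0))  =[absorb_and →]=  1    ⊢ (((0 & 1) & (1 | 0)) ^ c)
(3) (1 | 0)  =[or_false →]=  1    ⊢ (((0 & 1) & 1) ^ c)
(4) (0 & 1)  =[and_true →]=  0    ⊢ ((0 & 1) ^ c)
(5) (0 & 1)  =[and_true →]=  0    ⊢ cost 3, within 3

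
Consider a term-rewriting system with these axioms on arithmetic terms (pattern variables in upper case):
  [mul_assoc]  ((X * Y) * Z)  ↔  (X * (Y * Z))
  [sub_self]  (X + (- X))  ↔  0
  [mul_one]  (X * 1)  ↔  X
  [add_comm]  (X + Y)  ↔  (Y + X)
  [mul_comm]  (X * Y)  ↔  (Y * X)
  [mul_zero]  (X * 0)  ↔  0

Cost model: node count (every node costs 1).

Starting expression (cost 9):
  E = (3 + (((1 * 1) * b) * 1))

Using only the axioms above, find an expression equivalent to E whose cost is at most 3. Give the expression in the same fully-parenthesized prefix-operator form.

(3 + b)   [cost 3]

1. [mul_one →] (((1 * 1) * b) * 1)  →  ((1 * 1) * b);  E = (3 + ((1 * 1) * b))
2. [mul_one →] (1 * 1)  →  1;  E = (3 + (1 * b))
3. [mul_comm →] (1 * b)  →  (b * 1);  E = (3 + (b * 1))
4. [mul_one →] (b * 1)  →  b;  cost 3 ≤ 3, done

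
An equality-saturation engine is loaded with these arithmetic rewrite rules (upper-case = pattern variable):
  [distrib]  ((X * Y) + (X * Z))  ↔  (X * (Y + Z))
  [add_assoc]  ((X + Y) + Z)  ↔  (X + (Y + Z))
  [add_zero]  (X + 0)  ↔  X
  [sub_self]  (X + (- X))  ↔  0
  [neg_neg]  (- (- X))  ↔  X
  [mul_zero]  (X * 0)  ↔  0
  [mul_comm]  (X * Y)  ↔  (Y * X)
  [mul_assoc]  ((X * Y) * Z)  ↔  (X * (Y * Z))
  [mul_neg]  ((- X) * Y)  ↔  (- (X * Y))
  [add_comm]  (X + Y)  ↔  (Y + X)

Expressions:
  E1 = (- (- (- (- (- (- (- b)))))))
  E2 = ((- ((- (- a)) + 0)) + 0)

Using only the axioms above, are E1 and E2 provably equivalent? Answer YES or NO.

NO

Every axiom is a valid identity, so a rewrite proof would force E1 and E2 to agree under every assignment.
At a=0, b=1: E1 = -1 but E2 = 0; they differ, so no derivation exists.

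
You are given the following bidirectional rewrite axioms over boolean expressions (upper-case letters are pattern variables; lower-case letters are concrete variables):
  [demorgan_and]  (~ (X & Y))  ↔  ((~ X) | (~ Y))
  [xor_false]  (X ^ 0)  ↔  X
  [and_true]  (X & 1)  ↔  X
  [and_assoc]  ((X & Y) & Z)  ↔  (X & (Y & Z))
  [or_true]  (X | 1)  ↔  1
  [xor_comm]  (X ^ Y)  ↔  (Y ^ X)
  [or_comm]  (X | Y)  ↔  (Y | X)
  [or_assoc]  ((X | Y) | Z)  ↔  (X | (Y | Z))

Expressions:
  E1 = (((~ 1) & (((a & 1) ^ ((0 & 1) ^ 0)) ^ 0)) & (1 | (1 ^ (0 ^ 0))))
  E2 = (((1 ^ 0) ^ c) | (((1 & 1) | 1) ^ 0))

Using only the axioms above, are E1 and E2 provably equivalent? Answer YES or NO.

The axioms are sound identities: if E1 ↔* E2 then E1 and E2 evaluate identically under any assignment.
Under a=0, c=0: E1 evaluates to 0, E2 to 1. Distinct ⇒ no rewrite sequence connects them.

NO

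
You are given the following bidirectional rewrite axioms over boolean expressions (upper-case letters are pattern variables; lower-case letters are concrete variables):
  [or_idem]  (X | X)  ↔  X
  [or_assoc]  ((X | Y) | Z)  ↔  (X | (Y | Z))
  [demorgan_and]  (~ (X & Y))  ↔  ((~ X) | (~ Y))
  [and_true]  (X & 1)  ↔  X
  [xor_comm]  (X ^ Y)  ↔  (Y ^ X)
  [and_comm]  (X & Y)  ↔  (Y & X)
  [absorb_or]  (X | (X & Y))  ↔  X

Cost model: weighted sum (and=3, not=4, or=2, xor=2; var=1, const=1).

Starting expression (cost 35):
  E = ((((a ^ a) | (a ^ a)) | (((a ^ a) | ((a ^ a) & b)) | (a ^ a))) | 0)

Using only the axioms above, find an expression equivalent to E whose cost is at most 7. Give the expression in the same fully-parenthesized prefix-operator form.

1. [absorb_or →] ((a ^ a) | ((a ^ a) & b))  →  (a ^ a);  E = ((((a ^ a) | (a ^ a)) | ((a ^ a) | (a ^ a))) | 0)
2. [or_idem →] (((a ^ a) | (a ^ a)) | ((a ^ a) | (a ^ a)))  →  ((a ^ a) | (a ^ a));  E = (((a ^ a) | (a ^ a)) | 0)
3. [or_idem →] ((a ^ a) | (a ^ a))  →  (a ^ a);  cost 7 ≤ 7, done

((a ^ a) | 0)   [cost 7]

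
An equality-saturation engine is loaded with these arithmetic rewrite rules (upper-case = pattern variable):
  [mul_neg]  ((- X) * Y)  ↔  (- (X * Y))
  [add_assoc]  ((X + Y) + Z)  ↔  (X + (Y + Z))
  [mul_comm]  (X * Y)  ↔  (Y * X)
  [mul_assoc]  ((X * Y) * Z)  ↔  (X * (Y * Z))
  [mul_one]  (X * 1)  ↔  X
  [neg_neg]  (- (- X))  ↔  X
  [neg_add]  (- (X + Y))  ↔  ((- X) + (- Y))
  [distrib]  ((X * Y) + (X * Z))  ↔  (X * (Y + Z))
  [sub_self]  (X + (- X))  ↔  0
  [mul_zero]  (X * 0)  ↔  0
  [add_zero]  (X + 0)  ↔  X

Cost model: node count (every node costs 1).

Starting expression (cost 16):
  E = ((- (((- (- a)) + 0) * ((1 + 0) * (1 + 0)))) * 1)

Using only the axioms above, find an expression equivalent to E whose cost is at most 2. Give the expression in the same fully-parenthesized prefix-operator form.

(- a)   [cost 2]

step 1: mul_one (→) rewrites ((- (((- (- a)) + 0) * ((1 + 0) * (1 + 0)))) * 1) into (- (((- (- a)) + 0) * ((1 + 0) * (1 + 0))))
step 2: add_zero (→) rewrites ((- (- a)) + 0) into (- (- a)), now (- ((- (- a)) * ((1 + 0) * (1 + 0))))
step 3: add_zero (→) rewrites (1 + 0) into 1, now (- ((- (- a)) * ((1 + 0) * 1)))
step 4: add_zero (→) rewrites (1 + 0) into 1, now (- ((- (- a)) * (1 * 1)))
step 5: mul_one (→) rewrites (1 * 1) into 1, now (- ((- (- a)) * 1))
step 6: mul_one (→) rewrites ((- (- a)) * 1) into (- (- a)), now (- (- (- a)))
step 7: neg_neg (→) rewrites (- (- (- a))) into (- a), reaching cost 2 (bound 2)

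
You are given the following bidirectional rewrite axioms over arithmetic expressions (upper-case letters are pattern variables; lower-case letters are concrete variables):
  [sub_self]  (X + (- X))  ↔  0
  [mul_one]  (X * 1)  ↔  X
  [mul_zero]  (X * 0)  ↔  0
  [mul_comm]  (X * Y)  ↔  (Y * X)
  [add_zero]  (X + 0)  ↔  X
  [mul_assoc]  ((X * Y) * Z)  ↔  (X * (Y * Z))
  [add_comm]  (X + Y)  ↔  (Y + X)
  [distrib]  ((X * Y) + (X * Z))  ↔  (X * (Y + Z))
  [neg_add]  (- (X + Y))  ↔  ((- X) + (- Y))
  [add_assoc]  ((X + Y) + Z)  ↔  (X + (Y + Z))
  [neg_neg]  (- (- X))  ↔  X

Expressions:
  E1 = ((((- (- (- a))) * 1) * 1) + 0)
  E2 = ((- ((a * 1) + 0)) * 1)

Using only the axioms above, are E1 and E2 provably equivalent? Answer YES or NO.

YES

step 1: neg_neg (→) rewrites (- (- a)) into a, now ((((- a) * 1) * 1) + 0)
step 2: add_zero (→) rewrites ((((- a) * 1) * 1) + 0) into (((- a) * 1) * 1)
step 3: mul_one (→) rewrites (((- a) * 1) * 1) into ((- a) * 1)
step 4: add_zero (←) rewrites a into (a + 0), now ((- (a + 0)) * 1)
step 5: mul_one (←) rewrites a into (a * 1), which is E2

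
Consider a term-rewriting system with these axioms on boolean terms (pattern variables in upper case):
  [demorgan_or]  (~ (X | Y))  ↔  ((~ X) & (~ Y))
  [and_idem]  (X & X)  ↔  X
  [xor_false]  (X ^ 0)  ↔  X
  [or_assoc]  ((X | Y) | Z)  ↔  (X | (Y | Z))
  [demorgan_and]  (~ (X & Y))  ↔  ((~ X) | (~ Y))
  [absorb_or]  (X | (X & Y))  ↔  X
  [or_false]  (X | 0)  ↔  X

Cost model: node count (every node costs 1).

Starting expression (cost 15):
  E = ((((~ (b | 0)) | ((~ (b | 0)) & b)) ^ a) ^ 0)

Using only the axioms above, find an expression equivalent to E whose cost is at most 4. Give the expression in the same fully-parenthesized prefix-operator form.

((~ b) ^ a)   [cost 4]

step 1: absorb_or (→) rewrites ((~ (b | 0)) | ((~ (b | 0)) & b)) into (~ (b | 0)), now (((~ (b | 0)) ^ a) ^ 0)
step 2: xor_false (→) rewrites (((~ (b | 0)) ^ a) ^ 0) into ((~ (b | 0)) ^ a)
step 3: or_false (→) rewrites (b | 0) into b, reaching cost 4 (bound 4)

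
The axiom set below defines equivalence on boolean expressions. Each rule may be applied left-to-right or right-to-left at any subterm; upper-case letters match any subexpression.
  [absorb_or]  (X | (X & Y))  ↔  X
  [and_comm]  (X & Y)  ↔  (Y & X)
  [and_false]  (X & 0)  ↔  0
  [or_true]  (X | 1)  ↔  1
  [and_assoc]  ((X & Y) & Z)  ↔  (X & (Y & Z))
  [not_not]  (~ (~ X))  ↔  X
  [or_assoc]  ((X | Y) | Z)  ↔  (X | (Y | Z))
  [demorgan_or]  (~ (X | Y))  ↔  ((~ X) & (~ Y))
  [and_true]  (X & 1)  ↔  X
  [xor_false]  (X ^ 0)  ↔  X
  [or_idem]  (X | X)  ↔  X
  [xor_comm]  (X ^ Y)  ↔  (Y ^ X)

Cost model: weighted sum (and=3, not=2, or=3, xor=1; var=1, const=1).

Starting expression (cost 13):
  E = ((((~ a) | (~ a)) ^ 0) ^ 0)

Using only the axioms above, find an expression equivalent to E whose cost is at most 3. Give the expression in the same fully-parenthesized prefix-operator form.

step 1: xor_false (→) rewrites ((((~ a) | (~ a)) ^ 0) ^ 0) into (((~ a) | (~ a)) ^ 0)
step 2: or_idem (→) rewrites ((~ a) | (~ a)) into (~ a), now ((~ a) ^ 0)
step 3: xor_false (→) rewrites ((~ a) ^ 0) into (~ a), reaching cost 3 (bound 3)

(~ a)   [cost 3]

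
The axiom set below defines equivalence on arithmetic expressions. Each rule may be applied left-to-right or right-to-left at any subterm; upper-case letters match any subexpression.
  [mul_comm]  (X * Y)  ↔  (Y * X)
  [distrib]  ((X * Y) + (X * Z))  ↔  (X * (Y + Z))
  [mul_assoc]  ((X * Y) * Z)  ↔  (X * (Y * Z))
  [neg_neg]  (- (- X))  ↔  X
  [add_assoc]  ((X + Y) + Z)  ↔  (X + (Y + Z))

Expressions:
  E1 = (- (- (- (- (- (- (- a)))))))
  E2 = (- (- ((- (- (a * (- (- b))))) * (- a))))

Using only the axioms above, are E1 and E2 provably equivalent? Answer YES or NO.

Every axiom is a valid identity, so a rewrite proof would force E1 and E2 to agree under every assignment.
At a=1, b=0: E1 = -1 but E2 = 0; they differ, so no derivation exists.

NO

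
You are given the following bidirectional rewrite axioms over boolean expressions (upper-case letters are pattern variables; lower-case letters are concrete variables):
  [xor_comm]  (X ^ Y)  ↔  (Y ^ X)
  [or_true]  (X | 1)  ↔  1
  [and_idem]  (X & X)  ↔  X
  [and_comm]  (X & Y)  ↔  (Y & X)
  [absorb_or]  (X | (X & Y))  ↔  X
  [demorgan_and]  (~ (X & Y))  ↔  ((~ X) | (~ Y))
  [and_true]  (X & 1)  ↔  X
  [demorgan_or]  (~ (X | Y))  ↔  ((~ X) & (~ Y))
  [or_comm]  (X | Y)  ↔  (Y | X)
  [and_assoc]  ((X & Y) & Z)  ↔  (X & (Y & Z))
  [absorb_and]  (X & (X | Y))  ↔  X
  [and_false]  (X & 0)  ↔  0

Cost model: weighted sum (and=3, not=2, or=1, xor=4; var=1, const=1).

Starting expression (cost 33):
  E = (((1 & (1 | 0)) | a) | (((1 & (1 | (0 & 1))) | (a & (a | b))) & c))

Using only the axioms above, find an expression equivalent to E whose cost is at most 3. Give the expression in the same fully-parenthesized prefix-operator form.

(1 | a)   [cost 3]

(1) (0 & 1)  =[and_true →]=  0    ⊢ (((1 & (1 | 0)) | a) | (((1 & (1 | 0)) | (a & (a | b))) & c))
(2) (a & (a | b))  =[absorb_and →]=  a    ⊢ (((1 & (1 | 0)) | a) | (((1 & (1 | 0)) | a) & c))
(3) (((1 & (1 | 0)) | a) | (((1 & (1 | 0)) | a) & c))  =[absorb_or →]=  ((1 & (1 | 0)) | a)
(4) (1 & (1 | 0))  =[absorb_and →]=  1    ⊢ cost 3, within 3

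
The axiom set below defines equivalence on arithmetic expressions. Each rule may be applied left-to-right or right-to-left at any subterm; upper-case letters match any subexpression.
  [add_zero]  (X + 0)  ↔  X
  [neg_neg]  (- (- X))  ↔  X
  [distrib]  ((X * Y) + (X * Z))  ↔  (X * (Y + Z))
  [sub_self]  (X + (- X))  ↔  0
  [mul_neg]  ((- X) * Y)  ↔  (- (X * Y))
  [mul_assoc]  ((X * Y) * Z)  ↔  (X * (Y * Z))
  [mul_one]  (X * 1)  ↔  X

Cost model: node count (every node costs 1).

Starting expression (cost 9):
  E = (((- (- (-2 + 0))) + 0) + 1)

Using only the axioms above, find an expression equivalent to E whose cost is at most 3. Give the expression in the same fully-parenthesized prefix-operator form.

(-2 + 1)   [cost 3]

1. [add_zero →] ((- (- (-2 + 0))) + 0)  →  (- (- (-2 + 0)));  E = ((- (- (-2 + 0))) + 1)
2. [add_zero →] (-2 + 0)  →  -2;  E = ((- (- -2)) + 1)
3. [neg_neg →] (- (- -2))  →  -2;  cost 3 ≤ 3, done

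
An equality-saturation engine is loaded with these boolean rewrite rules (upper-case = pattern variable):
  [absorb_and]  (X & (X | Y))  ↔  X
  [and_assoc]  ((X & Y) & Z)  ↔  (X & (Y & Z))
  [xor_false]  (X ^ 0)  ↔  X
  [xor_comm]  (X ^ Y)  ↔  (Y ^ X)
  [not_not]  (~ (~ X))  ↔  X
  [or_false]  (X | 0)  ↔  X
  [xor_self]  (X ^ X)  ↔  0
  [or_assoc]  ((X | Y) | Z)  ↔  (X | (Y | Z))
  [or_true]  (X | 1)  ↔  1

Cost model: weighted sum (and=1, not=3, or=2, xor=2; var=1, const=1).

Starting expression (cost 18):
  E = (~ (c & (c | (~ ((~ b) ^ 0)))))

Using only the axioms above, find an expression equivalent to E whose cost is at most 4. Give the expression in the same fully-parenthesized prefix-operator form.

(~ c)   [cost 4]

(1) ((~ b) ^ 0)  =[xor_false →]=  (~ b)    ⊢ (~ (c & (c | (~ (~ b)))))
(2) (~ (~ b))  =[not_not →]=  b    ⊢ (~ (c & (c | b)))
(3) (c & (c | b))  =[absorb_and →]=  c    ⊢ cost 4, within 4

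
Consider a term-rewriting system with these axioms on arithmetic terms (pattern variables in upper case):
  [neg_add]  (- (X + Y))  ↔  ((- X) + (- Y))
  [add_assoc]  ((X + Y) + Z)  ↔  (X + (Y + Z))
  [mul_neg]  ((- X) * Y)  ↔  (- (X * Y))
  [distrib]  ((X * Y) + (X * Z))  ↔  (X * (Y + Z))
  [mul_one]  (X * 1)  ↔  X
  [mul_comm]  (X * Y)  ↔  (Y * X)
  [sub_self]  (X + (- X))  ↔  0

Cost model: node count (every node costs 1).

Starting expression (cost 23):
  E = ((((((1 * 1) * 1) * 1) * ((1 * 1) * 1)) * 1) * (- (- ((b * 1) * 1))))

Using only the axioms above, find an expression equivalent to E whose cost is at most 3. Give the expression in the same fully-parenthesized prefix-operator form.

(1) ((1 * 1) * 1)  =[mul_one →]=  (1 * 1)    ⊢ (((((1 * 1) * 1) * ((1 * 1) * 1)) * 1) * (- (- ((b * 1) * 1))))
(2) (((((1 * 1) * 1) * ((1 * 1) * 1)) * 1) * (- (- ((b * 1) * 1))))  =[mul_comm →]=  ((- (- ((b * 1) * 1))) * ((((1 * 1) * 1) * ((1 * 1) * 1)) * 1))
(3) (1 * 1)  =[mul_one →]=  1    ⊢ ((- (- ((b * 1) * 1))) * (((1 * 1) * ((1 * 1) * 1)) * 1))
(4) (1 * 1)  =[mul_one →]=  1    ⊢ ((- (- ((b * 1) * 1))) * (((1 * 1) * (1 * 1)) * 1))
(5) (1 * 1)  =[mul_one →]=  1    ⊢ ((- (- ((b * 1) * 1))) * ((1 * (1 * 1)) * 1))
(6) (b * 1)  =[mul_one →]=  b    ⊢ ((- (- (b * 1))) * ((1 * (1 * 1)) * 1))
(7) (1 * 1)  =[mul_one →]=  1    ⊢ ((- (- (b * 1))) * ((1 * 1) * 1))
(8) ((1 * 1) * 1)  =[mul_one →]=  (1 * 1)    ⊢ ((- (- (b * 1))) * (1 * 1))
(9) (1 * 1)  =[mul_one →]=  1    ⊢ ((- (- (b * 1))) * 1)
(10) (b * 1)  =[mul_one →]=  b    ⊢ ((- (- b)) * 1)
(11) ((- (- b)) * 1)  =[mul_one →]=  (- (- b))    ⊢ cost 3, within 3

(- (- b))   [cost 3]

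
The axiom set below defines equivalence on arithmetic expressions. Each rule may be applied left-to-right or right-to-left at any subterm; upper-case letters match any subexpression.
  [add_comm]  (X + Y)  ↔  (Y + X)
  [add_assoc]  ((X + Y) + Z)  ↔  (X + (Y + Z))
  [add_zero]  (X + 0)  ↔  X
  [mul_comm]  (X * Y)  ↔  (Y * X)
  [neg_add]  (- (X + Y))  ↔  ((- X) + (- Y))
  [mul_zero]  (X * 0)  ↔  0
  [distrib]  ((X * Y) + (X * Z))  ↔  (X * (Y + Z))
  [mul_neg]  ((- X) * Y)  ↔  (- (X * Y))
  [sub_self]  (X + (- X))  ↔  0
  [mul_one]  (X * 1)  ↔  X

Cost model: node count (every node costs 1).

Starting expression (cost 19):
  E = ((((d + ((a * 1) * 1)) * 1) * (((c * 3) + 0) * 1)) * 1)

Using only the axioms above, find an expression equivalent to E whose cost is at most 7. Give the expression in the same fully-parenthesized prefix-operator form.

((c * 3) * (d + a))   [cost 7]

(1) (a * 1)  =[mul_one →]=  a    ⊢ ((((d + (a * 1)) * 1) * (((c * 3) + 0) * 1)) * 1)
(2) ((c * 3) + 0)  =[add_zero →]=  (c * 3)    ⊢ ((((d + (a * 1)) * 1) * ((c * 3) * 1)) * 1)
(3) (((d + (a * 1)) * 1) * ((c * 3) * 1))  =[mul_comm →]=  (((c * 3) * 1) * ((d + (a * 1)) * 1))    ⊢ ((((c * 3) * 1) * ((d + (a * 1)) * 1)) * 1)
(4) (a * 1)  =[mul_one →]=  a    ⊢ ((((c * 3) * 1) * ((d + a) * 1)) * 1)
(5) ((((c * 3) * 1) * ((d + a) * 1)) * 1)  =[mul_one →]=  (((c * 3) * 1) * ((d + a) * 1))
(6) ((d + a) * 1)  =[mul_one →]=  (d + a)    ⊢ (((c * 3) * 1) * (d + a))
(7) ((c * 3) * 1)  =[mul_one →]=  (c * 3)    ⊢ cost 7, within 7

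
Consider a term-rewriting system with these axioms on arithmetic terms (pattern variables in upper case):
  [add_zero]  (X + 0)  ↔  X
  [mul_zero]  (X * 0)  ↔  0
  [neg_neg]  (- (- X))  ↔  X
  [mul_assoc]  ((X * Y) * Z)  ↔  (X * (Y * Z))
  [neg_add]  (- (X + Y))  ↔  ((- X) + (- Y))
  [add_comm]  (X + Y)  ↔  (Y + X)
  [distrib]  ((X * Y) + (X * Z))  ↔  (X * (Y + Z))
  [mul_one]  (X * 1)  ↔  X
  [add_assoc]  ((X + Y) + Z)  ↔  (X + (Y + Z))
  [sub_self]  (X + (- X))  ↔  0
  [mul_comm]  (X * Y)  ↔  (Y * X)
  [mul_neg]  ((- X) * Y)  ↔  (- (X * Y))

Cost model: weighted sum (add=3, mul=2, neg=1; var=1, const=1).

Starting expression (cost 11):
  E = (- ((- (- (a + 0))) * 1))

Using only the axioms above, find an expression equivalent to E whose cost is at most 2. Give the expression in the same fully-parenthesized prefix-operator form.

step 1: neg_neg (→) rewrites (- (- (a + 0))) into (a + 0), now (- ((a + 0) * 1))
step 2: add_zero (→) rewrites (a + 0) into a, now (- (a * 1))
step 3: mul_one (→) rewrites (a * 1) into a, reaching cost 2 (bound 2)

(- a)   [cost 2]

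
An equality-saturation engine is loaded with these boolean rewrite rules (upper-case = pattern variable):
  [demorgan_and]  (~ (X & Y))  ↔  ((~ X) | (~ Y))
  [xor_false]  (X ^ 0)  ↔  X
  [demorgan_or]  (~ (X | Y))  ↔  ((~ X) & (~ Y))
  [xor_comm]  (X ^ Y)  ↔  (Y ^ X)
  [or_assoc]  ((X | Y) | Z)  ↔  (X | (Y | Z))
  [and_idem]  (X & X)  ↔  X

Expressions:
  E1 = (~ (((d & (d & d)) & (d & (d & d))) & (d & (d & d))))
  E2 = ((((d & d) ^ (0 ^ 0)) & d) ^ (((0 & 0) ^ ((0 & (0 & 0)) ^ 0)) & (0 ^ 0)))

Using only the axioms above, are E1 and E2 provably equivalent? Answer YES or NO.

NO

All listed rules preserve value, hence provable equivalence implies equal values everywhere; look for a separating assignment.
d=0 gives E1 ↦ 1, E2 ↦ 0; values differ ⇒ not provably equivalent.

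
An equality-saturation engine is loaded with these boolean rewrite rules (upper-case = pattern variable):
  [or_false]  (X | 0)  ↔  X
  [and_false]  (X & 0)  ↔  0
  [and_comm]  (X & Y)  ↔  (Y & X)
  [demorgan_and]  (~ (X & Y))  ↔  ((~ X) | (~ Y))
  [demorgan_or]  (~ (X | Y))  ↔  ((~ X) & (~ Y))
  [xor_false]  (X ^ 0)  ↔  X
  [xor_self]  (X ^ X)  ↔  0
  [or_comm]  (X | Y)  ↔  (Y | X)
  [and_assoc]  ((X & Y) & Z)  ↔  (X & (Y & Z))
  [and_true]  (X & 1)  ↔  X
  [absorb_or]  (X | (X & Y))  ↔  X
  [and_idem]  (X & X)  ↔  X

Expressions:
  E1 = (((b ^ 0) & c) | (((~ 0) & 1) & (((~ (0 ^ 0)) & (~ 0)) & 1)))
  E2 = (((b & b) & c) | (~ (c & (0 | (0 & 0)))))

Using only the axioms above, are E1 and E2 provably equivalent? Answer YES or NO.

(1) (0 ^ 0)  =[xor_false →]=  0    ⊢ (((b ^ 0) & c) | (((~ 0) & 1) & (((~ 0) & (~ 0)) & 1)))
(2) ((~ 0) & (~ 0))  =[and_idem →]=  (~ 0)    ⊢ (((b ^ 0) & c) | (((~ 0) & 1) & ((~ 0) & 1)))
(3) (((~ 0) & 1) & ((~ 0) & 1))  =[and_idem →]=  ((~ 0) & 1)    ⊢ (((b ^ 0) & c) | ((~ 0) & 1))
(4) (b ^ 0)  =[xor_false →]=  b    ⊢ ((b & c) | ((~ 0) & 1))
(5) ((~ 0) & 1)  =[and_true →]=  (~ 0)    ⊢ ((b & c) | (~ 0))
(6) 0  =[and_false ←]=  (c & 0)    ⊢ ((b & c) | (~ (c & 0)))
(7) 0  =[absorb_or ←]=  (0 | (0 & 0))    ⊢ ((b & c) | (~ (c & (0 | (0 & 0)))))
(8) b  =[and_idem ←]=  (b & b)    ⊢ E2

YES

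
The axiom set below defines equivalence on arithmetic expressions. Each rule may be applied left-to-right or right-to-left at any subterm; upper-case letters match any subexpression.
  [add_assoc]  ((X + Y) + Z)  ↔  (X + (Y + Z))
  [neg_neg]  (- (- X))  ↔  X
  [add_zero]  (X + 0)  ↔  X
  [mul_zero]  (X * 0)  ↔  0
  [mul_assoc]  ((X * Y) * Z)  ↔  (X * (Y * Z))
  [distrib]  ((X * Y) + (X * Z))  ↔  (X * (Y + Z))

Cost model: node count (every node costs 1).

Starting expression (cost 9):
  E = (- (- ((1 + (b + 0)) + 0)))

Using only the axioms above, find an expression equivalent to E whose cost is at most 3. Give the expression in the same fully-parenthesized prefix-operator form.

1. [add_zero →] (b + 0)  →  b;  E = (- (- ((1 + b) + 0)))
2. [neg_neg →] (- (- ((1 + b) + 0)))  →  ((1 + b) + 0)
3. [add_zero →] ((1 + b) + 0)  →  (1 + b);  cost 3 ≤ 3, done

(1 + b)   [cost 3]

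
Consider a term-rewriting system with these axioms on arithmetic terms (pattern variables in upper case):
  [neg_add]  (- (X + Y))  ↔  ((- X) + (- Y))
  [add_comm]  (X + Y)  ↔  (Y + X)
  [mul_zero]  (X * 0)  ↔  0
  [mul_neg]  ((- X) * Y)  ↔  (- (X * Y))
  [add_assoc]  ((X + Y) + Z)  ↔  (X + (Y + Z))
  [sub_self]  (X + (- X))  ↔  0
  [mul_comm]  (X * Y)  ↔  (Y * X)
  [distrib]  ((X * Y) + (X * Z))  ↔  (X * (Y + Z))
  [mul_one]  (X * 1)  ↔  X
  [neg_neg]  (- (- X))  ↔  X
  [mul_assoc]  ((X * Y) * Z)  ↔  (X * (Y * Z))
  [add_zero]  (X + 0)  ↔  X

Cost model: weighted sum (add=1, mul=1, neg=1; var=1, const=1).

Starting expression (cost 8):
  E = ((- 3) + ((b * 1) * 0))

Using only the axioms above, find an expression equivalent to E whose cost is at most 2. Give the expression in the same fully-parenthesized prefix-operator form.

step 1: mul_one (→) rewrites (b * 1) into b, now ((- 3) + (b * 0))
step 2: mul_zero (→) rewrites (b * 0) into 0, now ((- 3) + 0)
step 3: add_zero (→) rewrites ((- 3) + 0) into (- 3), reaching cost 2 (bound 2)

(- 3)   [cost 2]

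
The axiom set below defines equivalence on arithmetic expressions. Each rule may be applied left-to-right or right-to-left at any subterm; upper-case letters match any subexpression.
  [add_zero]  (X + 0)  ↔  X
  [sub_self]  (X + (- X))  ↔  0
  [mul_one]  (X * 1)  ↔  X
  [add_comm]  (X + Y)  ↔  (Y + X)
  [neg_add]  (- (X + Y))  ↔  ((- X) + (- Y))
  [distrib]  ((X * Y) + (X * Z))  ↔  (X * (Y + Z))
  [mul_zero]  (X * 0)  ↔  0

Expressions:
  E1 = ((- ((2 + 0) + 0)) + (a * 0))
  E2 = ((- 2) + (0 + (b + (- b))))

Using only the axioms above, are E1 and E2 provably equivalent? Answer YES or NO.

step 1: add_zero (→) rewrites (2 + 0) into 2, now ((- (2 + 0)) + (a * 0))
step 2: mul_zero (→) rewrites (a * 0) into 0, now ((- (2 + 0)) + 0)
step 3: add_zero (→) rewrites ((- (2 + 0)) + 0) into (- (2 + 0))
step 4: add_zero (→) rewrites (2 + 0) into 2, now (- 2)
step 5: add_zero (←) rewrites (- 2) into ((- 2) + 0)
step 6: add_zero (←) rewrites 0 into (0 + 0), now ((- 2) + (0 + 0))
step 7: sub_self (←) rewrites 0 into (b + (- b)), which is E2

YES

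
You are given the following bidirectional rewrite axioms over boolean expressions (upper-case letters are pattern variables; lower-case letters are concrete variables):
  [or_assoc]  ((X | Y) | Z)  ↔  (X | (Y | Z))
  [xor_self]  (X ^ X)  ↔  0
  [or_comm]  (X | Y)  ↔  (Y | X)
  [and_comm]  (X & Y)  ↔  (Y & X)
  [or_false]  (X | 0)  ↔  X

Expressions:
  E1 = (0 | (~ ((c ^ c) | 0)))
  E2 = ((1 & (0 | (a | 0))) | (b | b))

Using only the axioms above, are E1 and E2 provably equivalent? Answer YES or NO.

NO

The axioms are sound identities: if E1 ↔* E2 then E1 and E2 evaluate identically under any assignment.
Under a=0, b=0, c=0: E1 evaluates to 1, E2 to 0. Distinct ⇒ no rewrite sequence connects them.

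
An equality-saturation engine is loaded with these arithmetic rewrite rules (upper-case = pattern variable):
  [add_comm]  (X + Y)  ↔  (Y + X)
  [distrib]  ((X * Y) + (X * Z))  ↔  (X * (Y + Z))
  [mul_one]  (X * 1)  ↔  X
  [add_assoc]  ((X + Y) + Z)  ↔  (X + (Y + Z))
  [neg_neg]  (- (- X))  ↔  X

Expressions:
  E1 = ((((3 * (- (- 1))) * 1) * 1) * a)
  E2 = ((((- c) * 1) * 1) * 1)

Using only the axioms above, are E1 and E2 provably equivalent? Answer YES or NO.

Every axiom is a valid identity, so a rewrite proof would force E1 and E2 to agree under every assignment.
At a=0, c=1: E1 = 0 but E2 = -1; they differ, so no derivation exists.

NO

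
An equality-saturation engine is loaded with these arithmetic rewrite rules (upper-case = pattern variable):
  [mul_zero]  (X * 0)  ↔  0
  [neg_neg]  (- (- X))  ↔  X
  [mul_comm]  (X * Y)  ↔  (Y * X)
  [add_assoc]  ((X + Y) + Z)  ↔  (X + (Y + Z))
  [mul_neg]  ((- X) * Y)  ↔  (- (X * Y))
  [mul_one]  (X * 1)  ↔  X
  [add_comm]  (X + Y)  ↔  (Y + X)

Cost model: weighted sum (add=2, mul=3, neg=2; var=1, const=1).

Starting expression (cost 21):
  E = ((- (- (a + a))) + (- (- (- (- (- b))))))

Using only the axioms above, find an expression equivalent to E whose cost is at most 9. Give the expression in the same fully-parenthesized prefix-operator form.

((a + a) + (- b))   [cost 9]

1. [neg_neg →] (- (- (- b)))  →  (- b);  E = ((- (- (a + a))) + (- (- (- b))))
2. [neg_neg →] (- (- (a + a)))  →  (a + a);  E = ((a + a) + (- (- (- b))))
3. [neg_neg →] (- (- b))  →  b;  cost 9 ≤ 9, done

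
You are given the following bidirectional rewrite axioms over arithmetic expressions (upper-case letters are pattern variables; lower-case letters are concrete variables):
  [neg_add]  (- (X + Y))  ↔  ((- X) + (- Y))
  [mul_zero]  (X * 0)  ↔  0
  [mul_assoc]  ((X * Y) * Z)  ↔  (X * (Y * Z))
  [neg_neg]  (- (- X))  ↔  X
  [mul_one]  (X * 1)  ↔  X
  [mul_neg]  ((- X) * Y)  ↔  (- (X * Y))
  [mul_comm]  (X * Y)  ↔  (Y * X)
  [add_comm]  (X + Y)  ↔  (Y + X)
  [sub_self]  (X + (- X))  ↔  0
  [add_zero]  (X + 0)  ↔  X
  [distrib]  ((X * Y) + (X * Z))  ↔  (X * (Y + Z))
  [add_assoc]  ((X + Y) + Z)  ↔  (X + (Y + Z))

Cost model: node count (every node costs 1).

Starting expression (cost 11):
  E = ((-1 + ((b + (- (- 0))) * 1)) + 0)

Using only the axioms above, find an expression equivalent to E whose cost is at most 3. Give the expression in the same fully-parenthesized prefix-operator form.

(1) ((-1 + ((b + (- (- 0))) * 1)) + 0)  =[add_zero →]=  (-1 + ((b + (- (- 0))) * 1))
(2) ((b + (- (- 0))) * 1)  =[mul_one →]=  (b + (- (- 0)))    ⊢ (-1 + (b + (- (- 0))))
(3) (- (- 0))  =[neg_neg →]=  0    ⊢ (-1 + (b + 0))
(4) (b + 0)  =[add_zero →]=  b    ⊢ cost 3, within 3

(-1 + b)   [cost 3]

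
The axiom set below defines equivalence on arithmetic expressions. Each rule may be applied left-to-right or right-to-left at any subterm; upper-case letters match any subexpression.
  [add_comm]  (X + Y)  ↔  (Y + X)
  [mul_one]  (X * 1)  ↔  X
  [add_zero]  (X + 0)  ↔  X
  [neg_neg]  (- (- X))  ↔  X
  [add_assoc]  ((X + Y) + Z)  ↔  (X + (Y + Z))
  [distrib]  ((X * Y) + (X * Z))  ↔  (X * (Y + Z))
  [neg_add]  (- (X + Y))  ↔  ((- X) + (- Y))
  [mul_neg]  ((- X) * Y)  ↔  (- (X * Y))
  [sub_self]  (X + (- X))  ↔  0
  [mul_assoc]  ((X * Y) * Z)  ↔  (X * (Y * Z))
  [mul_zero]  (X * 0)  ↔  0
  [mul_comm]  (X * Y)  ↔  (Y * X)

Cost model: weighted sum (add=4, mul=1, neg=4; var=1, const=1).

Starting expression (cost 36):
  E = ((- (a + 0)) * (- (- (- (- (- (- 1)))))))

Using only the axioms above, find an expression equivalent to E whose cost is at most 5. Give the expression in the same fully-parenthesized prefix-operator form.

(- a)   [cost 5]

(1) (- (- (- (- (- 1)))))  =[neg_neg →]=  (- (- (- 1)))    ⊢ ((- (a + 0)) * (- (- (- (- 1)))))
(2) (- (- 1))  =[neg_neg →]=  1    ⊢ ((- (a + 0)) * (- (- 1)))
(3) (a + 0)  =[add_zero →]=  a    ⊢ ((- a) * (- (- 1)))
(4) ((- a) * (- (- 1)))  =[mul_neg →]=  (- (a * (- (- 1))))
(5) (- (- 1))  =[neg_neg →]=  1    ⊢ (- (a * 1))
(6) (a * 1)  =[mul_one →]=  a    ⊢ cost 5, within 5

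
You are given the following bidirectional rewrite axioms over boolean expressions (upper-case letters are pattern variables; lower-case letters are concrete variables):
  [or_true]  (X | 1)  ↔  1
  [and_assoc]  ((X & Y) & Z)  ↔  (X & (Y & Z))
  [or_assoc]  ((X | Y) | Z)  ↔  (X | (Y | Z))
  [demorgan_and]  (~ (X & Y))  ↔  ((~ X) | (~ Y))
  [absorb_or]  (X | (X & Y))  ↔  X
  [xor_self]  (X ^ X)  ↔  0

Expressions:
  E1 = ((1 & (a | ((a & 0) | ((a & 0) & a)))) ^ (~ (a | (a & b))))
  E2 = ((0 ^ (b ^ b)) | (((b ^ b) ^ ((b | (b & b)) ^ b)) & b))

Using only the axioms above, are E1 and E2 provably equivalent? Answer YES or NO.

The axioms are sound identities: if E1 ↔* E2 then E1 and E2 evaluate identically under any assignment.
Under a=0, b=0: E1 evaluates to 1, E2 to 0. Distinct ⇒ no rewrite sequence connects them.

NO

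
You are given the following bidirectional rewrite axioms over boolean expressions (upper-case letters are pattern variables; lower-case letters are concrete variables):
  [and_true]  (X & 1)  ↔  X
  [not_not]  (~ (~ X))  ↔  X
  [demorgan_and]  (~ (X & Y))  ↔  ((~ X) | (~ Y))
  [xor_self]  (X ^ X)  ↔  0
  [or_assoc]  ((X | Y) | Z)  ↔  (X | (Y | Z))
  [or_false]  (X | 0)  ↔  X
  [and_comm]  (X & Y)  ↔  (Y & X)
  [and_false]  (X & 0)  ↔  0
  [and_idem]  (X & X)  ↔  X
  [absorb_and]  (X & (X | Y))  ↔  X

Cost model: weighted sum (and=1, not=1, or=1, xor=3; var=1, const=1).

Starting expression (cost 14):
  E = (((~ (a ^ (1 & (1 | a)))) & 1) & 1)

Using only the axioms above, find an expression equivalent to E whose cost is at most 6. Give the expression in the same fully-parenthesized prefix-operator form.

1. [absorb_and →] (1 & (1 | a))  →  1;  E = (((~ (a ^ 1)) & 1) & 1)
2. [and_true →] ((~ (a ^ 1)) & 1)  →  (~ (a ^ 1));  E = ((~ (a ^ 1)) & 1)
3. [and_true →] ((~ (a ^ 1)) & 1)  →  (~ (a ^ 1));  cost 6 ≤ 6, done

(~ (a ^ 1))   [cost 6]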